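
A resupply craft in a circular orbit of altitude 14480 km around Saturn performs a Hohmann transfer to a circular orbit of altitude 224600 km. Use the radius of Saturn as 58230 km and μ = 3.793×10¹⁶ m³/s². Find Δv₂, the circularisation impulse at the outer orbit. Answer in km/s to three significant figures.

r₁ = 58230 + 14480 = 72710 km = 7.2710×10⁷ m.
r₂ = 58230 + 224600 = 282830 km = 2.8283×10⁸ m.
Transfer ellipse a_t = (r₁ + r₂)/2 = 1.778×10⁸ m.
At r₁: circular v_c1 = √(μ/r₁) = 22840 m/s; transfer-perikrone v_p = √[μ(2/r₁ − 1/a_t)] = 28810 m/s.
At r₂: circular v_c2 = √(μ/r₂) = 11580 m/s; transfer-apokrone v_a = √[μ(2/r₂ − 1/a_t)] = 7406 m/s.
Δv₂ = v_c2 − v_a = 4174 m/s.
= 4.174 km/s.

Δv ≈ 4.17 km/s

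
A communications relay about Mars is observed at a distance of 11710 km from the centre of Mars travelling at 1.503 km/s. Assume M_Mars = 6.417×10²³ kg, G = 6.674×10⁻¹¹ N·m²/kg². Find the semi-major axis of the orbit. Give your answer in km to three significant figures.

μ = GM = 6.674×10⁻¹¹ × 6.417×10²³ = 4.283×10¹³ m³/s².
r = 1.171×10⁷ m.
Specific orbital energy ε = v²/2 − μ/r = (1503)²/2 − 4.283×10¹³/1.171×10⁷ = -2.528×10⁶ J/kg.
Since ε = −μ/(2a), a = −μ/(2ε) = 8.471×10⁶ m = 8471.2 km.

a ≈ 8470 km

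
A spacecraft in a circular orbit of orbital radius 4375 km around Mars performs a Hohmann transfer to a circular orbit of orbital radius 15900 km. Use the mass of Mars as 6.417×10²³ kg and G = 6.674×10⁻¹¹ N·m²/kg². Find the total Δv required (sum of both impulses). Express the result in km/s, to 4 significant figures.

Δv_total ≈ 1.353 km/s

μ = GM = 6.674×10⁻¹¹ × 6.417×10²³ = 4.283×10¹³ m³/s².
r₁ = 4375 km = 4.375×10⁶ m.
r₂ = 15900 km = 1.590×10⁷ m.
Transfer ellipse a_t = (r₁ + r₂)/2 = 1.014×10⁷ m.
At r₁: circular v_c1 = √(μ/r₁) = 3129 m/s; transfer-periapsis v_p = √[μ(2/r₁ − 1/a_t)] = 3918 m/s.
Δv₁ = v_p − v_c1 = 789.6 m/s.
At r₂: circular v_c2 = √(μ/r₂) = 1641 m/s; transfer-apoapsis v_a = √[μ(2/r₂ − 1/a_t)] = 1078 m/s.
Δv₂ = v_c2 − v_a = 563.0 m/s.
Total Δv = Δv₁ + Δv₂ = 1353 m/s = 1.353 km/s.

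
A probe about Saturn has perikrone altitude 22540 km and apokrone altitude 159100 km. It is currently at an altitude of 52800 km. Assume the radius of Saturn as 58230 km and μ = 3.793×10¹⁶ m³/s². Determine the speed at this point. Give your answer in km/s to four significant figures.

r_p = 58230 + 22540 = 80770 km = 8.0770×10⁷ m.
r_a = 58230 + 159100 = 217330 km = 2.1733×10⁸ m.
r = 58230 + 52800 = 1.1103×10⁵ km = 1.110×10⁸ m.
Semi-major axis a = (r_p + r_a)/2 = 1.4905×10⁵ km = 1.490×10⁸ m.
Vis-viva: v² = μ(2/r − 1/a) = 3.793×10¹⁶ × (1.801×10⁻⁸ − 6.709×10⁻⁹) = 4.288×10⁸ m²/s².
v = 20710 m/s = 20.71 km/s.

v ≈ 20.71 km/s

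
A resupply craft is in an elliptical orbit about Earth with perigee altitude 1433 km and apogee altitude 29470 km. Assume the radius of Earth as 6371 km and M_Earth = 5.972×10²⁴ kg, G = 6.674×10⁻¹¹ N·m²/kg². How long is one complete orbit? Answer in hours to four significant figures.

μ = GM = 6.674×10⁻¹¹ × 5.972×10²⁴ = 3.986×10¹⁴ m³/s².
r_p = 6371 + 1433 = 7804.0 km = 7.8040×10⁶ m.
r_a = 6371 + 29470 = 35841 km = 3.5841×10⁷ m.
Semi-major axis a = (r_p + r_a)/2 = (7804.0 + 35841)/2 = 21822 km = 2.182×10⁷ m.
By Kepler's third law T = 2π√(a³/μ) = 2π × 5.106×10³ = 3.208×10⁴ s.
= 8.912 hours.

T ≈ 8.912 hours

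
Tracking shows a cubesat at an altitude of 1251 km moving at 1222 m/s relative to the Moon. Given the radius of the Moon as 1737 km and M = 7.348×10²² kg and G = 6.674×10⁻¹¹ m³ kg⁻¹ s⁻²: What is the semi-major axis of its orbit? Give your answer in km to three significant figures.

a ≈ 2740 km

μ = GM = 6.674×10⁻¹¹ × 7.348×10²² = 4.904×10¹² m³/s².
r = 1737 + 1251 = 2988.0 km = 2.988×10⁶ m.
Specific orbital energy ε = v²/2 − μ/r = (1222)²/2 − 4.904×10¹²/2.988×10⁶ = -8.946×10⁵ J/kg.
Since ε = −μ/(2a), a = −μ/(2ε) = 2.741×10⁶ m = 2740.9 km.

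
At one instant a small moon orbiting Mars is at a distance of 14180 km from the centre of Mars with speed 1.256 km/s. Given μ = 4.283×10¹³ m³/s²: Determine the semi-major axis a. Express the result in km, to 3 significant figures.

r = 1.418×10⁷ m.
Vis-viva rearranged: 1/a = 2/r − v²/μ = 1.410×10⁻⁷ − 3.683×10⁻⁸ = 1.042×10⁻⁷ m⁻¹.
a = 9.596×10⁶ m = 9595.9 km.

a ≈ 9600 km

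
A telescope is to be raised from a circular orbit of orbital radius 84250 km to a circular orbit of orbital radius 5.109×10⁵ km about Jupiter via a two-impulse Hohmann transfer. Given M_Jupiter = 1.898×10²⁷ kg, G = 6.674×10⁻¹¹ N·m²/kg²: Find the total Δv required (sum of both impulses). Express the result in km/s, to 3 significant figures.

μ = GM = 6.674×10⁻¹¹ × 1.898×10²⁷ = 1.267×10¹⁷ m³/s².
r₁ = 84250 km = 8.425×10⁷ m.
r₂ = 5.109×10⁵ km = 5.109×10⁸ m.
Transfer ellipse a_t = (r₁ + r₂)/2 = 2.976×10⁸ m.
At r₁: circular v_c1 = √(μ/r₁) = 38780 m/s; transfer-perijove v_p = √[μ(2/r₁ − 1/a_t)] = 50810 m/s.
Δv₁ = v_p − v_c1 = 12030 m/s.
At r₂: circular v_c2 = √(μ/r₂) = 15750 m/s; transfer-apojove v_a = √[μ(2/r₂ − 1/a_t)] = 8378 m/s.
Δv₂ = v_c2 − v_a = 7368 m/s.
Total Δv = Δv₁ + Δv₂ = 19400 m/s = 19.40 km/s.

Δv_total ≈ 19.4 km/s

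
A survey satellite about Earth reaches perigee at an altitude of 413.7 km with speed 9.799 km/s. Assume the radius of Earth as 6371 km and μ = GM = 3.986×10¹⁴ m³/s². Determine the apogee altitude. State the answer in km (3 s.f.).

r_p = 6371 + 413.7 = 6784.7 km = 6.785×10⁶ m.
Specific energy ε = v²/2 − μ/r = -1.074×10⁷ J/kg, so a = −μ/(2ε) = 1.856×10⁷ m.
The apsides satisfy r_p + r_a = 2a, so the apogee radius is 2a − r_p = 3.033×10⁷ m = 30330 km.
Apogee altitude = 30330 − 6371 = 23959 km.

apogee altitude ≈ 24000 km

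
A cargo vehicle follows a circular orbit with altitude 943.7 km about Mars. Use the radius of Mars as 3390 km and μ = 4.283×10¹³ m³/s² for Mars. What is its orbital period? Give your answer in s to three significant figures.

T ≈ 8660 s

r = 3390 + 943.7 = 4333.7 km = 4.3337×10⁶ m.
Kepler's third law: T = 2π√(r³/μ) = 2π√((4.334×10⁶)³ / 4.283×10¹³).
r³/μ = 1.900×10⁶ s², so T = 2π × 1.379×10³ = 8.662×10³ s.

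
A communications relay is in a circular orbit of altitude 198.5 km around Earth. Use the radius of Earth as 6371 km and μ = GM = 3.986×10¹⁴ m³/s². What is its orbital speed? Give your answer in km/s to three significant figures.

v ≈ 7.79 km/s

r = 6371 + 198.5 = 6569.5 km = 6.5695×10⁶ m.
For a circular orbit v = √(μ/r) = √(3.986×10¹⁴ / 6.570×10⁶) = √(6.067×10⁷) = 7789 m/s.
That is 7.789 km/s.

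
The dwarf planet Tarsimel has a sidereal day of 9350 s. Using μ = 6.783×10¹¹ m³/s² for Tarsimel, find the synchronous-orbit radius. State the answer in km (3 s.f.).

r_sync ≈ 1150 km

A synchronous orbit has period T, so by Kepler's third law a = (μT²/4π²)^(1/3).
μT²/4π² = 6.783×10¹¹ × (9.350×10³)² / 39.48 = 1.502×10¹⁸ m³.
a = 1.145×10⁶ m = 1145.2 km.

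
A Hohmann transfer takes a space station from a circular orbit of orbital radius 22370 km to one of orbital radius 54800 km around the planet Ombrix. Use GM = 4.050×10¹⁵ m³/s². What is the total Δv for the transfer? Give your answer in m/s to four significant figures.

r₁ = 22370 km = 2.237×10⁷ m.
r₂ = 54800 km = 5.480×10⁷ m.
Transfer ellipse a_t = (r₁ + r₂)/2 = 3.858×10⁷ m.
At r₁: circular v_c1 = √(μ/r₁) = 13460 m/s; transfer-periapsis v_p = √[μ(2/r₁ − 1/a_t)] = 16040 m/s.
Δv₁ = v_p − v_c1 = 2580 m/s.
At r₂: circular v_c2 = √(μ/r₂) = 8597 m/s; transfer-apoapsis v_a = √[μ(2/r₂ − 1/a_t)] = 6546 m/s.
Δv₂ = v_c2 − v_a = 2051 m/s.
Total Δv = Δv₁ + Δv₂ = 4631 m/s.

Δv_total ≈ 4631 m/s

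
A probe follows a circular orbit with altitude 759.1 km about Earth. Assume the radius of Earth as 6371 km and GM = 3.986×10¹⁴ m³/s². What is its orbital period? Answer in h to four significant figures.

r = 6371 + 759.1 = 7130.1 km = 7.1301×10⁶ m.
Kepler's third law: T = 2π√(r³/μ) = 2π√((7.130×10⁶)³ / 3.986×10¹⁴).
r³/μ = 9.094×10⁵ s², so T = 2π × 9.536×10² = 5.992×10³ s.
Converting: 5.992×10³ s ÷ 3600 = 1.664 h.

T ≈ 1.664 h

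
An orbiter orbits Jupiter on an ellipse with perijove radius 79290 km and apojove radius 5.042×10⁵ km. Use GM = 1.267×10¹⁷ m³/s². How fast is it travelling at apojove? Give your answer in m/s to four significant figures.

Semi-major axis a = (r_p + r_a)/2 = 2.9174×10⁵ km = 2.917×10⁸ m.
Vis-viva: v² = μ(2/r − 1/a) = 1.267×10¹⁷ × (3.967×10⁻⁹ − 3.428×10⁻⁹) = 6.829×10⁷ m²/s².
v = 8264 m/s.

v ≈ 8264 m/s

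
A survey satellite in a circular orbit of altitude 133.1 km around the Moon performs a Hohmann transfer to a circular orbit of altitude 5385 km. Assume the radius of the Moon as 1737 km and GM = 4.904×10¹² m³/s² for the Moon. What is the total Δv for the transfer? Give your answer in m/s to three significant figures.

r₁ = 1737 + 133.1 = 1870.1 km = 1.8701×10⁶ m.
r₂ = 1737 + 5385 = 7122.0 km = 7.1220×10⁶ m.
Transfer ellipse a_t = (r₁ + r₂)/2 = 4.496×10⁶ m.
At r₁: circular v_c1 = √(μ/r₁) = 1619 m/s; transfer-perilune v_p = √[μ(2/r₁ − 1/a_t)] = 2038 m/s.
Δv₁ = v_p − v_c1 = 418.8 m/s.
At r₂: circular v_c2 = √(μ/r₂) = 829.8 m/s; transfer-apolune v_a = √[μ(2/r₂ − 1/a_t)] = 535.2 m/s.
Δv₂ = v_c2 − v_a = 294.6 m/s.
Total Δv = Δv₁ + Δv₂ = 713.4 m/s.

Δv_total ≈ 713 m/s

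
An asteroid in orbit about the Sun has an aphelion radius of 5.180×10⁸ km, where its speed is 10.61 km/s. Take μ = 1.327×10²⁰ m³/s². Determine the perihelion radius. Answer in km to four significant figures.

r_a = 5.180×10¹¹ m.
Specific energy ε = v²/2 − μ/r = -1.999×10⁸ J/kg, so a = −μ/(2ε) = 3.319×10¹¹ m.
The apsides satisfy r_p + r_a = 2a, so the perihelion radius is 2a − r_a = 1.459×10¹¹ m = 1.4586×10⁸ km.

perihelion radius ≈ 1.459×10⁸ km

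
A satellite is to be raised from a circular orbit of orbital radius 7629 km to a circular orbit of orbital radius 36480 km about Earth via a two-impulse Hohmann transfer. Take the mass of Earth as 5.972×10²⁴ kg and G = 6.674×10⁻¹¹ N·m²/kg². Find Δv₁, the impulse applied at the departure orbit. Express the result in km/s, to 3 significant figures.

Δv ≈ 2.07 km/s

μ = GM = 6.674×10⁻¹¹ × 5.972×10²⁴ = 3.986×10¹⁴ m³/s².
r₁ = 7629 km = 7.629×10⁶ m.
r₂ = 36480 km = 3.648×10⁷ m.
Transfer ellipse a_t = (r₁ + r₂)/2 = 2.205×10⁷ m.
At r₁: circular v_c1 = √(μ/r₁) = 7228 m/s; transfer-perigee v_p = √[μ(2/r₁ − 1/a_t)] = 9296 m/s.
Δv₁ = v_p − v_c1 = 2068 m/s.
= 2.068 km/s.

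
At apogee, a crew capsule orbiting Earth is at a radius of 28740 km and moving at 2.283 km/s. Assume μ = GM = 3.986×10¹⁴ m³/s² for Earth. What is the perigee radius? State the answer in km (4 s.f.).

r_a = 2.874×10⁷ m.
Specific energy ε = v²/2 − μ/r = -1.126×10⁷ J/kg, so a = −μ/(2ε) = 1.769×10⁷ m.
The apsides satisfy r_p + r_a = 2a, so the perigee radius is 2a − r_a = 6.650×10⁶ m = 6649.8 km.

perigee radius ≈ 6650 km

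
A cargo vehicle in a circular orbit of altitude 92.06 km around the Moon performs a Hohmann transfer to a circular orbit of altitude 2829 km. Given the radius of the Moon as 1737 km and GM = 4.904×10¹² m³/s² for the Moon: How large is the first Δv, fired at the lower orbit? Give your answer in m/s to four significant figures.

Δv ≈ 319.3 m/s

r₁ = 1737 + 92.06 = 1829.1 km = 1.8291×10⁶ m.
r₂ = 1737 + 2829 = 4566.0 km = 4.5660×10⁶ m.
Transfer ellipse a_t = (r₁ + r₂)/2 = 3.198×10⁶ m.
At r₁: circular v_c1 = √(μ/r₁) = 1637 m/s; transfer-perilune v_p = √[μ(2/r₁ − 1/a_t)] = 1957 m/s.
Δv₁ = v_p − v_c1 = 319.3 m/s.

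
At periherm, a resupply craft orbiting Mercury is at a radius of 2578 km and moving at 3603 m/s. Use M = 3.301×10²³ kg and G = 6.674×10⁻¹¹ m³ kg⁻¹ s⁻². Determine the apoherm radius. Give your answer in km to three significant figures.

μ = GM = 6.674×10⁻¹¹ × 3.301×10²³ = 2.203×10¹³ m³/s².
r_p = 2.578×10⁶ m.
Specific energy ε = v²/2 − μ/r = -2.055×10⁶ J/kg, so a = −μ/(2ε) = 5.361×10⁶ m.
The apsides satisfy r_p + r_a = 2a, so the apoherm radius is 2a − r_p = 8.143×10⁶ m = 8143.0 km.

apoherm radius ≈ 8140 km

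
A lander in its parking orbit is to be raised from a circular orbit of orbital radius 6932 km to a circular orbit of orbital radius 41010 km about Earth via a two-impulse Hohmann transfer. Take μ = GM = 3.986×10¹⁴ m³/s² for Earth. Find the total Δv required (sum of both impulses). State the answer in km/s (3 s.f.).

Δv_total ≈ 3.78 km/s

r₁ = 6932 km = 6.932×10⁶ m.
r₂ = 41010 km = 4.101×10⁷ m.
Transfer ellipse a_t = (r₁ + r₂)/2 = 2.397×10⁷ m.
At r₁: circular v_c1 = √(μ/r₁) = 7583 m/s; transfer-perigee v_p = √[μ(2/r₁ − 1/a_t)] = 9918 m/s.
Δv₁ = v_p − v_c1 = 2335 m/s.
At r₂: circular v_c2 = √(μ/r₂) = 3118 m/s; transfer-apogee v_a = √[μ(2/r₂ − 1/a_t)] = 1677 m/s.
Δv₂ = v_c2 − v_a = 1441 m/s.
Total Δv = Δv₁ + Δv₂ = 3777 m/s = 3.777 km/s.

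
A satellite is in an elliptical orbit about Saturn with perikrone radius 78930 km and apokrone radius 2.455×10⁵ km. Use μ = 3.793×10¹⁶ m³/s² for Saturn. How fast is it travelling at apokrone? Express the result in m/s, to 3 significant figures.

v ≈ 8670 m/s

Semi-major axis a = (r_p + r_a)/2 = 1.6222×10⁵ km = 1.622×10⁸ m.
Vis-viva: v² = μ(2/r − 1/a) = 3.793×10¹⁶ × (8.147×10⁻⁹ − 6.165×10⁻⁹) = 7.518×10⁷ m²/s².
v = 8670 m/s.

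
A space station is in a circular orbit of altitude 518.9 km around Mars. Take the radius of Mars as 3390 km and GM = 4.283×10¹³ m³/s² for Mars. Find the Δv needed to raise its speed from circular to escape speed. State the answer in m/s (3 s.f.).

Δv ≈ 1370 m/s

r = 3390 + 518.9 = 3908.9 km = 3.9089×10⁶ m.
Circular speed v_c = √(μ/r) = 3310 m/s.
Escape speed v_esc = √(2μ/r) = √2 × v_c = 4681 m/s.
Δv = v_esc − v_c = 1371 m/s.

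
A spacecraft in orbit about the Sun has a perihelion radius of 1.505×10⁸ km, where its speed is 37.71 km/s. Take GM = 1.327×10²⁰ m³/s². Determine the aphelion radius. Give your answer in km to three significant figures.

r_p = 1.505×10¹¹ m.
Specific energy ε = v²/2 − μ/r = -1.707×10⁸ J/kg, so a = −μ/(2ε) = 3.887×10¹¹ m.
The apsides satisfy r_p + r_a = 2a, so the aphelion radius is 2a − r_p = 6.269×10¹¹ m = 6.2686×10⁸ km.

aphelion radius ≈ 6.27×10⁸ km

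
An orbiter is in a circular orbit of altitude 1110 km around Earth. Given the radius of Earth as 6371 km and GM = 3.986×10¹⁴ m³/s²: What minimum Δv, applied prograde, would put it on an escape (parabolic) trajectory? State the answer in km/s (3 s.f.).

r = 6371 + 1110 = 7481.0 km = 7.4810×10⁶ m.
Circular speed v_c = √(μ/r) = 7299 m/s.
Escape speed v_esc = √(2μ/r) = √2 × v_c = 10320 m/s.
Δv = v_esc − v_c = 3024 m/s = 3.024 km/s.

Δv ≈ 3.02 km/s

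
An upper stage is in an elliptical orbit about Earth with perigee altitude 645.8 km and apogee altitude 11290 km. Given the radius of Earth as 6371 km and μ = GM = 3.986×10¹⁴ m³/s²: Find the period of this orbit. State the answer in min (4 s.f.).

r_p = 6371 + 645.8 = 7016.8 km = 7.0168×10⁶ m.
r_a = 6371 + 11290 = 17661 km = 1.7661×10⁷ m.
Semi-major axis a = (r_p + r_a)/2 = (7016.8 + 17661)/2 = 12339 km = 1.234×10⁷ m.
By Kepler's third law T = 2π√(a³/μ) = 2π × 2.171×10³ = 1.364×10⁴ s.
= 227.3 min.

T ≈ 227.3 min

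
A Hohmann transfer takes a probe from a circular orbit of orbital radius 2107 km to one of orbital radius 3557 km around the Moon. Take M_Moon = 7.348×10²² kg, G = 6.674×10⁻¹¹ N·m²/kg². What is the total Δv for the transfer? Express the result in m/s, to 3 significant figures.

μ = GM = 6.674×10⁻¹¹ × 7.348×10²² = 4.904×10¹² m³/s².
r₁ = 2107 km = 2.107×10⁶ m.
r₂ = 3557 km = 3.557×10⁶ m.
Transfer ellipse a_t = (r₁ + r₂)/2 = 2.832×10⁶ m.
At r₁: circular v_c1 = √(μ/r₁) = 1526 m/s; transfer-perilune v_p = √[μ(2/r₁ − 1/a_t)] = 1710 m/s.
Δv₁ = v_p − v_c1 = 184.2 m/s.
At r₂: circular v_c2 = √(μ/r₂) = 1174 m/s; transfer-apolune v_a = √[μ(2/r₂ − 1/a_t)] = 1013 m/s.
Δv₂ = v_c2 − v_a = 161.4 m/s.
Total Δv = Δv₁ + Δv₂ = 345.6 m/s.

Δv_total ≈ 346 m/s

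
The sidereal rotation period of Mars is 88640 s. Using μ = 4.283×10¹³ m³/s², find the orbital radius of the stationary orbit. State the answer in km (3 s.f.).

A synchronous orbit has period T, so by Kepler's third law a = (μT²/4π²)^(1/3).
μT²/4π² = 4.283×10¹³ × (8.864×10⁴)² / 39.48 = 8.524×10²¹ m³.
a = 2.043×10⁷ m = 20428 km.

r_sync ≈ 20400 km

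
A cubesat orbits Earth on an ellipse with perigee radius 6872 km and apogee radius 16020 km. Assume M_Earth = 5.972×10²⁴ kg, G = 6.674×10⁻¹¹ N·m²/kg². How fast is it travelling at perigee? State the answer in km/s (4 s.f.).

μ = GM = 6.674×10⁻¹¹ × 5.972×10²⁴ = 3.986×10¹⁴ m³/s².
Semi-major axis a = (r_p + r_a)/2 = 11446 km = 1.145×10⁷ m.
Vis-viva: v² = μ(2/r − 1/a) = 3.986×10¹⁴ × (2.910×10⁻⁷ − 8.737×10⁻⁸) = 8.118×10⁷ m²/s².
v = 9010 m/s = 9.010 km/s.

v ≈ 9.010 km/s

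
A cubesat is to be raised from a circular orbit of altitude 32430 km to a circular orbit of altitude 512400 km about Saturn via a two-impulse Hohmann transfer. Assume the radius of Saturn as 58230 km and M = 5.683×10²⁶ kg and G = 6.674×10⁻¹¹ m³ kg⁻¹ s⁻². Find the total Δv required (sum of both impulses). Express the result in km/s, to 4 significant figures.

μ = GM = 6.674×10⁻¹¹ × 5.683×10²⁶ = 3.793×10¹⁶ m³/s².
r₁ = 58230 + 32430 = 90660 km = 9.0660×10⁷ m.
r₂ = 58230 + 512400 = 570630 km = 5.7063×10⁸ m.
Transfer ellipse a_t = (r₁ + r₂)/2 = 3.306×10⁸ m.
At r₁: circular v_c1 = √(μ/r₁) = 20450 m/s; transfer-perikrone v_p = √[μ(2/r₁ − 1/a_t)] = 26870 m/s.
Δv₁ = v_p − v_c1 = 6416 m/s.
At r₂: circular v_c2 = √(μ/r₂) = 8153 m/s; transfer-apokrone v_a = √[μ(2/r₂ − 1/a_t)] = 4269 m/s.
Δv₂ = v_c2 − v_a = 3884 m/s.
Total Δv = Δv₁ + Δv₂ = 10300 m/s = 10.30 km/s.

Δv_total ≈ 10.30 km/s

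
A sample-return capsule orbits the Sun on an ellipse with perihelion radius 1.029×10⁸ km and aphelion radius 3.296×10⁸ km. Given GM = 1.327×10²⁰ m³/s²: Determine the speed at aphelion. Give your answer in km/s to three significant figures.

Semi-major axis a = (r_p + r_a)/2 = 2.1625×10⁸ km = 2.162×10¹¹ m.
Vis-viva: v² = μ(2/r − 1/a) = 1.327×10²⁰ × (6.068×10⁻¹² − 4.624×10⁻¹²) = 1.916×10⁸ m²/s².
v = 13840 m/s = 13.84 km/s.

v ≈ 13.8 km/s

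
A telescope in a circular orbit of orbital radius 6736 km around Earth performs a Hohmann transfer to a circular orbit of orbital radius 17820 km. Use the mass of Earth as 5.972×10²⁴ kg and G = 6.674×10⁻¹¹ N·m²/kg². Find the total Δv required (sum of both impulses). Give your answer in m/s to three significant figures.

μ = GM = 6.674×10⁻¹¹ × 5.972×10²⁴ = 3.986×10¹⁴ m³/s².
r₁ = 6736 km = 6.736×10⁶ m.
r₂ = 17820 km = 1.782×10⁷ m.
Transfer ellipse a_t = (r₁ + r₂)/2 = 1.228×10⁷ m.
At r₁: circular v_c1 = √(μ/r₁) = 7692 m/s; transfer-perigee v_p = √[μ(2/r₁ − 1/a_t)] = 9267 m/s.
Δv₁ = v_p − v_c1 = 1575 m/s.
At r₂: circular v_c2 = √(μ/r₂) = 4729 m/s; transfer-apogee v_a = √[μ(2/r₂ − 1/a_t)] = 3503 m/s.
Δv₂ = v_c2 − v_a = 1226 m/s.
Total Δv = Δv₁ + Δv₂ = 2801 m/s.

Δv_total ≈ 2800 m/s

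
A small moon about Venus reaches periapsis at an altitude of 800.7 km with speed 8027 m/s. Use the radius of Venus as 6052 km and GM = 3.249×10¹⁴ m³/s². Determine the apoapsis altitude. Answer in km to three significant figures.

r_p = 6052 + 800.7 = 6852.7 km = 6.853×10⁶ m.
Specific energy ε = v²/2 − μ/r = -1.520×10⁷ J/kg, so a = −μ/(2ε) = 1.069×10⁷ m.
The apsides satisfy r_p + r_a = 2a, so the apoapsis radius is 2a − r_p = 1.453×10⁷ m = 14528 km.
Apoapsis altitude = 14528 − 6052 = 8476.5 km.

apoapsis altitude ≈ 8480 km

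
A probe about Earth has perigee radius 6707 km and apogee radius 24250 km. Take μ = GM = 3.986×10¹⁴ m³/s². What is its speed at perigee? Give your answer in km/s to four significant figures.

v ≈ 9.649 km/s

Semi-major axis a = (r_p + r_a)/2 = 15478 km = 1.548×10⁷ m.
Vis-viva: v² = μ(2/r − 1/a) = 3.986×10¹⁴ × (2.982×10⁻⁷ − 6.461×10⁻⁸) = 9.311×10⁷ m²/s².
v = 9649 m/s = 9.649 km/s.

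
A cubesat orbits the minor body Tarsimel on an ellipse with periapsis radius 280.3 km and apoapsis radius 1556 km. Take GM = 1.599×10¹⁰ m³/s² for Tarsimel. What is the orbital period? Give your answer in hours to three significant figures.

T ≈ 12.1 hours

Semi-major axis a = (r_p + r_a)/2 = (280.30 + 1556.0)/2 = 918.15 km = 9.182×10⁵ m.
By Kepler's third law T = 2π√(a³/μ) = 2π × 6.957×10³ = 4.371×10⁴ s.
= 12.14 hours.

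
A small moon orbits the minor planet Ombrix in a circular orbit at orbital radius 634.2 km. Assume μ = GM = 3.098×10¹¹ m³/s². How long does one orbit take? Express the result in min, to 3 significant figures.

r = 634.2 km = 6.342×10⁵ m.
Kepler's third law: T = 2π√(r³/μ) = 2π√((6.342×10⁵)³ / 3.098×10¹¹).
r³/μ = 8.234×10⁵ s², so T = 2π × 9.074×10² = 5.701×10³ s.
Converting: 5.701×10³ s ÷ 60.00 = 95.02 min.

T ≈ 95.0 min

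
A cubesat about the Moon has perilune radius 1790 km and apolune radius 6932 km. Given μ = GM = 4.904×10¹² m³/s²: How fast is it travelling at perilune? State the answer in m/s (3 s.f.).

Semi-major axis a = (r_p + r_a)/2 = 4361.0 km = 4.361×10⁶ m.
Vis-viva: v² = μ(2/r − 1/a) = 4.904×10¹² × (1.117×10⁻⁶ − 2.293×10⁻⁷) = 4.355×10⁶ m²/s².
v = 2087 m/s.

v ≈ 2090 m/s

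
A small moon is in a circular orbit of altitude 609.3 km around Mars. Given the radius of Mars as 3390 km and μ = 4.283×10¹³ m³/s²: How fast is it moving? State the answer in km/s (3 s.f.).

v ≈ 3.27 km/s

r = 3390 + 609.3 = 3999.3 km = 3.9993×10⁶ m.
For a circular orbit v = √(μ/r) = √(4.283×10¹³ / 3.999×10⁶) = √(1.071×10⁷) = 3273 m/s.
That is 3.273 km/s.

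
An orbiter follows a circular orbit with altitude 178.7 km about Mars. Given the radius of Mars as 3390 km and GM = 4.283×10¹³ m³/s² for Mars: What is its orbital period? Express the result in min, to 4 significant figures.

r = 3390 + 178.7 = 3568.7 km = 3.5687×10⁶ m.
Kepler's third law: T = 2π√(r³/μ) = 2π√((3.569×10⁶)³ / 4.283×10¹³).
r³/μ = 1.061×10⁶ s², so T = 2π × 1.030×10³ = 6.472×10³ s.
Converting: 6.472×10³ s ÷ 60.00 = 107.9 min.

T ≈ 107.9 min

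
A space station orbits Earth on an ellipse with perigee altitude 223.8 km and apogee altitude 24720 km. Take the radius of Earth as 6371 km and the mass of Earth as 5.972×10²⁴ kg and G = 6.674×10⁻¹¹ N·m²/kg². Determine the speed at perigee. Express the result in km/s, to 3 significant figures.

μ = GM = 6.674×10⁻¹¹ × 5.972×10²⁴ = 3.986×10¹⁴ m³/s².
r_p = 6371 + 223.8 = 6594.8 km = 6.5948×10⁶ m.
r_a = 6371 + 24720 = 31091 km = 3.1091×10⁷ m.
Semi-major axis a = (r_p + r_a)/2 = 18843 km = 1.884×10⁷ m.
Vis-viva: v² = μ(2/r − 1/a) = 3.986×10¹⁴ × (3.033×10⁻⁷ − 5.307×10⁻⁸) = 9.972×10⁷ m²/s².
v = 9986 m/s = 9.986 km/s.

v ≈ 9.99 km/s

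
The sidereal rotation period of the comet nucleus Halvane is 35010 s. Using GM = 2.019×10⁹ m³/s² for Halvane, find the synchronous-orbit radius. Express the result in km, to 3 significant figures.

r_sync ≈ 397 km

A synchronous orbit has period T, so by Kepler's third law a = (μT²/4π²)^(1/3).
μT²/4π² = 2.019×10⁹ × (3.501×10⁴)² / 39.48 = 6.268×10¹⁶ m³.
a = 3.972×10⁵ m = 397.24 km.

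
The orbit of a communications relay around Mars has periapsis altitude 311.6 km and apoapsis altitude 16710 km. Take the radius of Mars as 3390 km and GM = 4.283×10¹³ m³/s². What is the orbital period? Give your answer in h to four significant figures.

r_p = 3390 + 311.6 = 3701.6 km = 3.7016×10⁶ m.
r_a = 3390 + 16710 = 20100 km = 2.0100×10⁷ m.
Semi-major axis a = (r_p + r_a)/2 = (3701.6 + 20100)/2 = 11901 km = 1.190×10⁷ m.
By Kepler's third law T = 2π√(a³/μ) = 2π × 6.273×10³ = 3.942×10⁴ s.
= 10.95 h.

T ≈ 10.95 h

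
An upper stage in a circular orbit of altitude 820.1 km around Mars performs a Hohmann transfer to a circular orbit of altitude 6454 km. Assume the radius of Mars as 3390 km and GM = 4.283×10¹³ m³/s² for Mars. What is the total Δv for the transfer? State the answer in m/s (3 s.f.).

r₁ = 3390 + 820.1 = 4210.1 km = 4.2101×10⁶ m.
r₂ = 3390 + 6454 = 9844.0 km = 9.8440×10⁶ m.
Transfer ellipse a_t = (r₁ + r₂)/2 = 7.027×10⁶ m.
At r₁: circular v_c1 = √(μ/r₁) = 3190 m/s; transfer-periapsis v_p = √[μ(2/r₁ − 1/a_t)] = 3775 m/s.
Δv₁ = v_p − v_c1 = 585.5 m/s.
At r₂: circular v_c2 = √(μ/r₂) = 2086 m/s; transfer-apoapsis v_a = √[μ(2/r₂ − 1/a_t)] = 1615 m/s.
Δv₂ = v_c2 − v_a = 471.3 m/s.
Total Δv = Δv₁ + Δv₂ = 1057 m/s.

Δv_total ≈ 1060 m/s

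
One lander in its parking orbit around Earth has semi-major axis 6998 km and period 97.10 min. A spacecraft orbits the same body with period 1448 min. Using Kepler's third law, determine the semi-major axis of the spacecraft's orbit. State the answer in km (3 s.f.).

a₂ ≈ 42400 km

Kepler's third law: a³ ∝ T², so a₂ = a₁ (T₂/T₁)^(2/3).
T₂/T₁ = 14.91, (T₂/T₁)^(2/3) = 6.059.
a₂ = 6998 × 6.059 = 42400 km.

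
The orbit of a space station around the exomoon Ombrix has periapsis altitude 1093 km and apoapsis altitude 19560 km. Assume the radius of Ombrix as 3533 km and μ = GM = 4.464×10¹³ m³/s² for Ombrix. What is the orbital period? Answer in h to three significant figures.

r_p = 3533 + 1093 = 4626.0 km = 4.6260×10⁶ m.
r_a = 3533 + 19560 = 23093 km = 2.3093×10⁷ m.
Semi-major axis a = (r_p + r_a)/2 = (4626.0 + 23093)/2 = 13860 km = 1.386×10⁷ m.
By Kepler's third law T = 2π√(a³/μ) = 2π × 7.723×10³ = 4.852×10⁴ s.
= 13.48 h.

T ≈ 13.5 h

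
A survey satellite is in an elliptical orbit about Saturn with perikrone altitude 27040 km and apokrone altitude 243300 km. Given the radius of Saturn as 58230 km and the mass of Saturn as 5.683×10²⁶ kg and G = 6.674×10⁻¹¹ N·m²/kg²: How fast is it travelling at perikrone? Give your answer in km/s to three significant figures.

μ = GM = 6.674×10⁻¹¹ × 5.683×10²⁶ = 3.793×10¹⁶ m³/s².
r_p = 58230 + 27040 = 85270 km = 8.5270×10⁷ m.
r_a = 58230 + 243300 = 301530 km = 3.0153×10⁸ m.
Semi-major axis a = (r_p + r_a)/2 = 1.9340×10⁵ km = 1.934×10⁸ m.
Vis-viva: v² = μ(2/r − 1/a) = 3.793×10¹⁶ × (2.345×10⁻⁸ − 5.171×10⁻⁹) = 6.935×10⁸ m²/s².
v = 26330 m/s = 26.33 km/s.

v ≈ 26.3 km/s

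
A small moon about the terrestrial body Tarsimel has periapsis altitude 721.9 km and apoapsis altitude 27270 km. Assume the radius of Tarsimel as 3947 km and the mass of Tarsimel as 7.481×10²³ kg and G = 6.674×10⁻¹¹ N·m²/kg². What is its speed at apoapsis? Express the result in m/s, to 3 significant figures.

μ = GM = 6.674×10⁻¹¹ × 7.481×10²³ = 4.993×10¹³ m³/s².
r_p = 3947 + 721.9 = 4668.9 km = 4.6689×10⁶ m.
r_a = 3947 + 27270 = 31217 km = 3.1217×10⁷ m.
Semi-major axis a = (r_p + r_a)/2 = 17943 km = 1.794×10⁷ m.
Vis-viva: v² = μ(2/r − 1/a) = 4.993×10¹³ × (6.407×10⁻⁸ − 5.573×10⁻⁸) = 4.162×10⁵ m²/s².
v = 645.1 m/s.

v ≈ 645 m/s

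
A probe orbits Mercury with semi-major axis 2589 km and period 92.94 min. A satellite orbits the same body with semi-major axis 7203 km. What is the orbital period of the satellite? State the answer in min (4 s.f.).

Kepler's third law: T² ∝ a³, so T₂ = T₁ (a₂/a₁)^(3/2).
a₂/a₁ = 2.782, (a₂/a₁)^(3/2) = 4.641.
T₂ = 92.94 × 4.641 = 431.3 min.

T₂ ≈ 431.3 min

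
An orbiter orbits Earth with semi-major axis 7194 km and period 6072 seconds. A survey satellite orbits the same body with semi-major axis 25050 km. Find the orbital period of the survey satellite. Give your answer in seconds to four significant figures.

Kepler's third law: T² ∝ a³, so T₂ = T₁ (a₂/a₁)^(3/2).
a₂/a₁ = 3.482, (a₂/a₁)^(3/2) = 6.498.
T₂ = 6072 × 6.498 = 39450 seconds.

T₂ ≈ 39450 seconds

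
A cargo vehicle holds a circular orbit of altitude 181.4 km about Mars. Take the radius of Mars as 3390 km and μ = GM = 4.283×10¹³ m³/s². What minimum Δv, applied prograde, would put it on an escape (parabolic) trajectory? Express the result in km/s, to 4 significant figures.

Δv ≈ 1.434 km/s

r = 3390 + 181.4 = 3571.4 km = 3.5714×10⁶ m.
Circular speed v_c = √(μ/r) = 3463 m/s.
Escape speed v_esc = √(2μ/r) = √2 × v_c = 4897 m/s.
Δv = v_esc − v_c = 1434 m/s = 1.434 km/s.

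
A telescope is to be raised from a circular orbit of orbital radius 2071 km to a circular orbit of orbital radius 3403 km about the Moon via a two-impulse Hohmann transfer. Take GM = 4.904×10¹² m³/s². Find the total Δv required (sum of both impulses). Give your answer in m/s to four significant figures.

r₁ = 2071 km = 2.071×10⁶ m.
r₂ = 3403 km = 3.403×10⁶ m.
Transfer ellipse a_t = (r₁ + r₂)/2 = 2.737×10⁶ m.
At r₁: circular v_c1 = √(μ/r₁) = 1539 m/s; transfer-perilune v_p = √[μ(2/r₁ − 1/a_t)] = 1716 m/s.
Δv₁ = v_p − v_c1 = 177.0 m/s.
At r₂: circular v_c2 = √(μ/r₂) = 1200 m/s; transfer-apolune v_a = √[μ(2/r₂ − 1/a_t)] = 1044 m/s.
Δv₂ = v_c2 − v_a = 156.2 m/s.
Total Δv = Δv₁ + Δv₂ = 333.3 m/s.

Δv_total ≈ 333.3 m/s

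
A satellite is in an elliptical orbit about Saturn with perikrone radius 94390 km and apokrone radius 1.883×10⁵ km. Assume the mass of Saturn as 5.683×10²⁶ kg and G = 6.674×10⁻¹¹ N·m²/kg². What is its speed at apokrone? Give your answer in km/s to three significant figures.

μ = GM = 6.674×10⁻¹¹ × 5.683×10²⁶ = 3.793×10¹⁶ m³/s².
Semi-major axis a = (r_p + r_a)/2 = 1.4134×10⁵ km = 1.413×10⁸ m.
Vis-viva: v² = μ(2/r − 1/a) = 3.793×10¹⁶ × (1.062×10⁻⁸ − 7.075×10⁻⁹) = 1.345×10⁸ m²/s².
v = 11600 m/s = 11.60 km/s.

v ≈ 11.6 km/s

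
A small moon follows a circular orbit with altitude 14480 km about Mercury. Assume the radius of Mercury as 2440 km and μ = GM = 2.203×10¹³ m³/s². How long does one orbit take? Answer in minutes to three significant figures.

r = 2440 + 14480 = 16920 km = 1.6920×10⁷ m.
Kepler's third law: T = 2π√(r³/μ) = 2π√((1.692×10⁷)³ / 2.203×10¹³).
r³/μ = 2.199×10⁸ s², so T = 2π × 1.483×10⁴ = 9.317×10⁴ s.
Converting: 9.317×10⁴ s ÷ 60.00 = 1553 minutes.

T ≈ 1550 minutes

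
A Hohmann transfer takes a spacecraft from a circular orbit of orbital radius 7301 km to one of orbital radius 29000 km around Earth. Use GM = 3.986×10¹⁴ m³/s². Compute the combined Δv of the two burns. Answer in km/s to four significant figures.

Δv_total ≈ 3.307 km/s

r₁ = 7301 km = 7.301×10⁶ m.
r₂ = 29000 km = 2.900×10⁷ m.
Transfer ellipse a_t = (r₁ + r₂)/2 = 1.815×10⁷ m.
At r₁: circular v_c1 = √(μ/r₁) = 7389 m/s; transfer-perigee v_p = √[μ(2/r₁ − 1/a_t)] = 9340 m/s.
Δv₁ = v_p − v_c1 = 1951 m/s.
At r₂: circular v_c2 = √(μ/r₂) = 3707 m/s; transfer-apogee v_a = √[μ(2/r₂ − 1/a_t)] = 2351 m/s.
Δv₂ = v_c2 − v_a = 1356 m/s.
Total Δv = Δv₁ + Δv₂ = 3307 m/s = 3.307 km/s.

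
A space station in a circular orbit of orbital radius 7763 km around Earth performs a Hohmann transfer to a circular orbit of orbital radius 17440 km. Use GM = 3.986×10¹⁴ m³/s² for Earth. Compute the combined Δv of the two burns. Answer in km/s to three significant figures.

r₁ = 7763 km = 7.763×10⁶ m.
r₂ = 17440 km = 1.744×10⁷ m.
Transfer ellipse a_t = (r₁ + r₂)/2 = 1.260×10⁷ m.
At r₁: circular v_c1 = √(μ/r₁) = 7166 m/s; transfer-perigee v_p = √[μ(2/r₁ − 1/a_t)] = 8430 m/s.
Δv₁ = v_p − v_c1 = 1264 m/s.
At r₂: circular v_c2 = √(μ/r₂) = 4781 m/s; transfer-apogee v_a = √[μ(2/r₂ − 1/a_t)] = 3752 m/s.
Δv₂ = v_c2 − v_a = 1028 m/s.
Total Δv = Δv₁ + Δv₂ = 2293 m/s = 2.293 km/s.

Δv_total ≈ 2.29 km/s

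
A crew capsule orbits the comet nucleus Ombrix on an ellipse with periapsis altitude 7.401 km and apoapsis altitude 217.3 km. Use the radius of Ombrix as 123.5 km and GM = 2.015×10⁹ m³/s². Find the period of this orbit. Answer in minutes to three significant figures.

T ≈ 267 minutes

r_p = 123.5 + 7.401 = 130.90 km = 1.3090×10⁵ m.
r_a = 123.5 + 217.3 = 340.80 km = 3.4080×10⁵ m.
Semi-major axis a = (r_p + r_a)/2 = (130.90 + 340.80)/2 = 235.85 km = 2.359×10⁵ m.
By Kepler's third law T = 2π√(a³/μ) = 2π × 2.552×10³ = 1.603×10⁴ s.
= 267.2 minutes.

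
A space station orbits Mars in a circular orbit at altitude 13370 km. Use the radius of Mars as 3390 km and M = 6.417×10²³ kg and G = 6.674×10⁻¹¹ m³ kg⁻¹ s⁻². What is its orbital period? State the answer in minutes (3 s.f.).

T ≈ 1100 minutes

μ = GM = 6.674×10⁻¹¹ × 6.417×10²³ = 4.283×10¹³ m³/s².
r = 3390 + 13370 = 16760 km = 1.6760×10⁷ m.
Kepler's third law: T = 2π√(r³/μ) = 2π√((1.676×10⁷)³ / 4.283×10¹³).
r³/μ = 1.099×10⁸ s², so T = 2π × 1.048×10⁴ = 6.588×10⁴ s.
Converting: 6.588×10⁴ s ÷ 60.00 = 1098 minutes.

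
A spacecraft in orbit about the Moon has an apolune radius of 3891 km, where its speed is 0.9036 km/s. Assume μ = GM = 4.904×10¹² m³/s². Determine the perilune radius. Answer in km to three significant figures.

r_a = 3.891×10⁶ m.
Specific energy ε = v²/2 − μ/r = -8.521×10⁵ J/kg, so a = −μ/(2ε) = 2.878×10⁶ m.
The apsides satisfy r_p + r_a = 2a, so the perilune radius is 2a − r_a = 1.864×10⁶ m = 1864.2 km.

perilune radius ≈ 1860 km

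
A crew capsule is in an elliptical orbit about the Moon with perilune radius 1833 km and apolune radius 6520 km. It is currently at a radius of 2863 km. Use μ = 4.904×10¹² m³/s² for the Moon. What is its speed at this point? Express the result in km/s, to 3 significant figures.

Semi-major axis a = (r_p + r_a)/2 = 4176.5 km = 4.176×10⁶ m.
Vis-viva: v² = μ(2/r − 1/a) = 4.904×10¹² × (6.986×10⁻⁷ − 2.394×10⁻⁷) = 2.252×10⁶ m²/s².
v = 1501 m/s = 1.501 km/s.

v ≈ 1.50 km/s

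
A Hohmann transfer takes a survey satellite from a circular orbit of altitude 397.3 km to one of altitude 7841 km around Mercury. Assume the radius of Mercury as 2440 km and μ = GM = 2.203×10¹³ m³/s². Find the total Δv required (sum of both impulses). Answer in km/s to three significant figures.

r₁ = 2440 + 397.3 = 2837.3 km = 2.8373×10⁶ m.
r₂ = 2440 + 7841 = 10281 km = 1.0281×10⁷ m.
Transfer ellipse a_t = (r₁ + r₂)/2 = 6.559×10⁶ m.
At r₁: circular v_c1 = √(μ/r₁) = 2786 m/s; transfer-periherm v_p = √[μ(2/r₁ − 1/a_t)] = 3489 m/s.
Δv₁ = v_p − v_c1 = 702.1 m/s.
At r₂: circular v_c2 = √(μ/r₂) = 1464 m/s; transfer-apoherm v_a = √[μ(2/r₂ − 1/a_t)] = 962.8 m/s.
Δv₂ = v_c2 − v_a = 501.1 m/s.
Total Δv = Δv₁ + Δv₂ = 1203 m/s = 1.203 km/s.

Δv_total ≈ 1.20 km/s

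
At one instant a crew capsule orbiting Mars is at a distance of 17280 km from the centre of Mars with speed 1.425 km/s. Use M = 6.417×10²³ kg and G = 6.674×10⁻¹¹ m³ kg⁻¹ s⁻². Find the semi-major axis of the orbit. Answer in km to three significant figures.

a ≈ 14600 km

μ = GM = 6.674×10⁻¹¹ × 6.417×10²³ = 4.283×10¹³ m³/s².
r = 1.728×10⁷ m.
Specific orbital energy ε = v²/2 − μ/r = (1425)²/2 − 4.283×10¹³/1.728×10⁷ = -1.463×10⁶ J/kg.
Since ε = −μ/(2a), a = −μ/(2ε) = 1.464×10⁷ m = 14636 km.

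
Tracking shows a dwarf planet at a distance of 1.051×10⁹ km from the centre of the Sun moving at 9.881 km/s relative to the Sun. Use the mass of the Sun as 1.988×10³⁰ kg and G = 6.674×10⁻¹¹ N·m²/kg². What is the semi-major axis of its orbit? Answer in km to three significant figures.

a ≈ 8.57×10⁸ km

μ = GM = 6.674×10⁻¹¹ × 1.988×10³⁰ = 1.327×10²⁰ m³/s².
r = 1.051×10¹² m.
Specific orbital energy ε = v²/2 − μ/r = (9881)²/2 − 1.327×10²⁰/1.051×10¹² = -7.742×10⁷ J/kg.
Since ε = −μ/(2a), a = −μ/(2ε) = 8.568×10¹¹ m = 8.5684×10⁸ km.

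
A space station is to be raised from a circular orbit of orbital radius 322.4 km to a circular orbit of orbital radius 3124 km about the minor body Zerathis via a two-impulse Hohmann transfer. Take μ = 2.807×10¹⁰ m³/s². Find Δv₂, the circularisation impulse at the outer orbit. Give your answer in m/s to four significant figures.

Δv ≈ 53.79 m/s

r₁ = 322.4 km = 3.224×10⁵ m.
r₂ = 3124 km = 3.124×10⁶ m.
Transfer ellipse a_t = (r₁ + r₂)/2 = 1.723×10⁶ m.
At r₁: circular v_c1 = √(μ/r₁) = 295.1 m/s; transfer-periapsis v_p = √[μ(2/r₁ − 1/a_t)] = 397.3 m/s.
At r₂: circular v_c2 = √(μ/r₂) = 94.79 m/s; transfer-apoapsis v_a = √[μ(2/r₂ − 1/a_t)] = 41.00 m/s.
Δv₂ = v_c2 − v_a = 53.79 m/s.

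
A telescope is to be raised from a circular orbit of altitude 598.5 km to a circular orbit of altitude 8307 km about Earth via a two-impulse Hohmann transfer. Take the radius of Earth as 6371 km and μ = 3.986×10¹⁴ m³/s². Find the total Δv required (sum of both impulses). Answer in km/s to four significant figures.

Δv_total ≈ 2.274 km/s

r₁ = 6371 + 598.5 = 6969.5 km = 6.9695×10⁶ m.
r₂ = 6371 + 8307 = 14678 km = 1.4678×10⁷ m.
Transfer ellipse a_t = (r₁ + r₂)/2 = 1.082×10⁷ m.
At r₁: circular v_c1 = √(μ/r₁) = 7563 m/s; transfer-perigee v_p = √[μ(2/r₁ − 1/a_t)] = 8807 m/s.
Δv₁ = v_p − v_c1 = 1244 m/s.
At r₂: circular v_c2 = √(μ/r₂) = 5211 m/s; transfer-apogee v_a = √[μ(2/r₂ − 1/a_t)] = 4182 m/s.
Δv₂ = v_c2 − v_a = 1030 m/s.
Total Δv = Δv₁ + Δv₂ = 2274 m/s = 2.274 km/s.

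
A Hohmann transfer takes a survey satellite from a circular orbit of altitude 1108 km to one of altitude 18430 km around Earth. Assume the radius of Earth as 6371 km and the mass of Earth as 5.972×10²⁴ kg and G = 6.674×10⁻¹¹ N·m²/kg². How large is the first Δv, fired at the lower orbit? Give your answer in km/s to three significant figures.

Δv ≈ 1.75 km/s

μ = GM = 6.674×10⁻¹¹ × 5.972×10²⁴ = 3.986×10¹⁴ m³/s².
r₁ = 6371 + 1108 = 7479.0 km = 7.4790×10⁶ m.
r₂ = 6371 + 18430 = 24801 km = 2.4801×10⁷ m.
Transfer ellipse a_t = (r₁ + r₂)/2 = 1.614×10⁷ m.
At r₁: circular v_c1 = √(μ/r₁) = 7300 m/s; transfer-perigee v_p = √[μ(2/r₁ − 1/a_t)] = 9049 m/s.
Δv₁ = v_p − v_c1 = 1749 m/s.
= 1.749 km/s.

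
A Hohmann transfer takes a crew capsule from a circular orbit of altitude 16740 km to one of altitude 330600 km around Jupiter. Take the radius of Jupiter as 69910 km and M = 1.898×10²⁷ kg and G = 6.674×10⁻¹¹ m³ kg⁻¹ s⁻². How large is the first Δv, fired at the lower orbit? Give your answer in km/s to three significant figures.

μ = GM = 6.674×10⁻¹¹ × 1.898×10²⁷ = 1.267×10¹⁷ m³/s².
r₁ = 69910 + 16740 = 86650 km = 8.6650×10⁷ m.
r₂ = 69910 + 330600 = 400510 km = 4.0051×10⁸ m.
Transfer ellipse a_t = (r₁ + r₂)/2 = 2.436×10⁸ m.
At r₁: circular v_c1 = √(μ/r₁) = 38230 m/s; transfer-perijove v_p = √[μ(2/r₁ − 1/a_t)] = 49030 m/s.
Δv₁ = v_p − v_c1 = 10790 m/s.
= 10.79 km/s.

Δv ≈ 10.8 km/s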